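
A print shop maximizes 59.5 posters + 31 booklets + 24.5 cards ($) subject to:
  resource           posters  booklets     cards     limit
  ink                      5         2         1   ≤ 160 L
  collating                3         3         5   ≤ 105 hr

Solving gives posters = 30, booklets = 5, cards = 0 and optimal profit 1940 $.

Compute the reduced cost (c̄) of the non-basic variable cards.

At the optimum: ink uses 160 of 160 (binding); collating uses 105 of 105 (binding).
The binding rows give the dual system: 5·y_ink + 3·y_collating = 59.5 and 2·y_ink + 3·y_collating = 31.
This yields shadow prices y_ink = 9.5, y_collating = 4.
Reduced cost of cards: c₃ − yᵀa₃ = 24.5 − (9.5·1 + 4·5) = 24.5 − 29.5 = -5.

-5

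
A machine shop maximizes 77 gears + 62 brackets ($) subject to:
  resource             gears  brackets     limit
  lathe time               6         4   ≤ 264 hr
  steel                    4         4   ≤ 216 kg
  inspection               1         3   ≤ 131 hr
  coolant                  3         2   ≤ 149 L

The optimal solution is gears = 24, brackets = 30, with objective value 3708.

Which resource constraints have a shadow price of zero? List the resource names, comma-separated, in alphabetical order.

coolant, inspection

lathe time: 264/264 (binding)
steel: 216/216 (binding)
inspection: 114/131 (slack 17)
coolant: 132/149 (slack 17)
By complementary slackness, a constraint with positive slack has shadow price 0 → coolant, inspection.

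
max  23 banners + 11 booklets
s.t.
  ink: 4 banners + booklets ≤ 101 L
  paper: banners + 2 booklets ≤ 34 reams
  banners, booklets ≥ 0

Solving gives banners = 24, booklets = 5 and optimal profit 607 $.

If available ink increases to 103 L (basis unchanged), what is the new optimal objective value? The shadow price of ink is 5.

Δb = 2, so new z* = 607 + (5)·(2) = 607 + 10 = 617.

617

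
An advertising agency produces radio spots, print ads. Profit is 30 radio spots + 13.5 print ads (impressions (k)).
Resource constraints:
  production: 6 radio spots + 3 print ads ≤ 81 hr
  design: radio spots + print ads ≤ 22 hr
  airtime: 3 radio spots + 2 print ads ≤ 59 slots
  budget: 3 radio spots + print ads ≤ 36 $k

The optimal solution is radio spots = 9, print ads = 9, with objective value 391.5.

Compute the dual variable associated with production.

3.5

Check each constraint at x*: production 81/81 (tight); design 18/22 (slack 4); airtime 45/59 (slack 14); budget 36/36 (tight).
Slack constraints have shadow price 0 (complementary slackness).
Dual feasibility on the basic columns requires 6·y_production + 3·y_budget = 30, 3·y_production + 1·y_budget = 13.5.
This yields shadow prices y_production = 3.5, y_budget = 3.
Shadow price of production = 3.5.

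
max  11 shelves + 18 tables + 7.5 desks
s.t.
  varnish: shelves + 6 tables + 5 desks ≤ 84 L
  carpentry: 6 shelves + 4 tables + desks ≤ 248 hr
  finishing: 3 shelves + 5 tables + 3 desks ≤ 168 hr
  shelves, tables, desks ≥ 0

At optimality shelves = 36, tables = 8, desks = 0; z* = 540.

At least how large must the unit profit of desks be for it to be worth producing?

11.5

Binding: varnish and carpentry. Non-binding: finishing (20 unused).
By complementary slackness, y = 0 for the non-binding constraint.
From A_Bᵀ y = c: 1·y_varnish + 6·y_carpentry = 11; 6·y_varnish + 4·y_carpentry = 18.
Solving: y_varnish = 2, y_carpentry = 1.5.
desks enters the basis when its profit ≥ yᵀa₃ = 2·5 + 1.5·1 = 11.5.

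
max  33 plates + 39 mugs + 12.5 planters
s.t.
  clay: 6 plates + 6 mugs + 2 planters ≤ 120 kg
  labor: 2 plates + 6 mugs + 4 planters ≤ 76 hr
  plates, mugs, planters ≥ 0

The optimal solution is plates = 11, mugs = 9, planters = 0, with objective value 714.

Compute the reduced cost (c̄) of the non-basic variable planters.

-3.5

At the optimum: clay uses 120 of 120 (binding); labor uses 76 of 76 (binding).
From A_Bᵀ y = c: 6·y_clay + 2·y_labor = 33; 6·y_clay + 6·y_labor = 39.
→ y_clay = 5 and y_labor = 1.5.
Reduced cost of planters: c₃ − yᵀa₃ = 12.5 − (5·2 + 1.5·4) = 12.5 − 16 = -3.5.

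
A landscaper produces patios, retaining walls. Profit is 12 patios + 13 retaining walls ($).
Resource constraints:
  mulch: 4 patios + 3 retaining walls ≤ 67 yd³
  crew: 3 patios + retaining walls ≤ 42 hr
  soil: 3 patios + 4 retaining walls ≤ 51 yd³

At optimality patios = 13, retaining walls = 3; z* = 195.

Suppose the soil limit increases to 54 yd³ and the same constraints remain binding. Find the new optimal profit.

204

Check each constraint at x*: mulch 61/67 (slack 6); crew 42/42 (tight); soil 51/51 (tight).
Slack constraints have shadow price 0 (complementary slackness).
Dual feasibility on the basic columns requires 3·y_crew + 3·y_soil = 12, 1·y_crew + 4·y_soil = 13.
→ y_crew = 1 and y_soil = 3.
Δz = y_soil·Δb = 3 × (3) = 9, so new z* = 195 + 9 = 204.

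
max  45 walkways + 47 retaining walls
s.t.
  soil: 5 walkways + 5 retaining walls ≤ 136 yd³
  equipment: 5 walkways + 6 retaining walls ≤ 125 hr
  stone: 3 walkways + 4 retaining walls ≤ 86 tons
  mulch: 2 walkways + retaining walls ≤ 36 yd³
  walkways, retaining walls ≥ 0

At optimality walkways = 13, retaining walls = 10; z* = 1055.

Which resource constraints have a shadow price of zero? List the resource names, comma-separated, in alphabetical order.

soil, stone

soil: 115/136 (slack 21)
equipment: 125/125 (binding)
stone: 79/86 (slack 7)
mulch: 36/36 (binding)
By complementary slackness, a constraint with positive slack has shadow price 0 → soil, stone.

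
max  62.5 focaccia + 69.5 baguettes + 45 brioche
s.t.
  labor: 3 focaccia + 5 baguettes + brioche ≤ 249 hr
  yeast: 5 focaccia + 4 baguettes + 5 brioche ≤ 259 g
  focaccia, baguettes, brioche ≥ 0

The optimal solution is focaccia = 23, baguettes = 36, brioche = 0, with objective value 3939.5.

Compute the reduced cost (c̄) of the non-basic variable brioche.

-2.5

Check each constraint at x*: labor 249/249 (tight); yeast 259/259 (tight).
Dual feasibility on the basic columns requires 3·y_labor + 5·y_yeast = 62.5, 5·y_labor + 4·y_yeast = 69.5.
This yields shadow prices y_labor = 7.5, y_yeast = 8.
Reduced cost of brioche: c₃ − yᵀa₃ = 45 − (7.5·1 + 8·5) = 45 − 47.5 = -2.5.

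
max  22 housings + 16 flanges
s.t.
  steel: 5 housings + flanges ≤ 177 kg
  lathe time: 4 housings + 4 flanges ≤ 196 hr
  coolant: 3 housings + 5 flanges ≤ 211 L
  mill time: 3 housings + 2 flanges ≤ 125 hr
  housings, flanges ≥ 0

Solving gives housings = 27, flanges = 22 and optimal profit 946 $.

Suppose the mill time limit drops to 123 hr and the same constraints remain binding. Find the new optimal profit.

934

Check each constraint at x*: steel 157/177 (slack 20); lathe time 196/196 (tight); coolant 191/211 (slack 20); mill time 125/125 (tight).
By complementary slackness, y = 0 for the non-binding constraints.
From A_Bᵀ y = c: 4·y_lathe time + 3·y_mill time = 22; 4·y_lathe time + 2·y_mill time = 16.
This yields shadow prices y_lathe time = 1, y_mill time = 6.
Δz = y_mill time·Δb = 6 × (-2) = -12, so new z* = 946 − 12 = 934.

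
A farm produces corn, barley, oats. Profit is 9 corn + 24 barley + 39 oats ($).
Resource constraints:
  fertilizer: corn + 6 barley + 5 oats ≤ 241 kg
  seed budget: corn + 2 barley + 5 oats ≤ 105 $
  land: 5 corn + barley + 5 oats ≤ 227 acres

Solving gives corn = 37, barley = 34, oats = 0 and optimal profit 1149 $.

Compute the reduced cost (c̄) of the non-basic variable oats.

Binding: fertilizer and seed budget. Non-binding: land (8 unused).
By complementary slackness, y = 0 for the non-binding constraint.
Dual feasibility on the basic columns requires 1·y_fertilizer + 1·y_seed budget = 9, 6·y_fertilizer + 2·y_seed budget = 24.
→ y_fertilizer = 1.5 and y_seed budget = 7.5.
Reduced cost of oats: c₃ − yᵀa₃ = 39 − (1.5·5 + 7.5·5) = 39 − 45 = -6.

-6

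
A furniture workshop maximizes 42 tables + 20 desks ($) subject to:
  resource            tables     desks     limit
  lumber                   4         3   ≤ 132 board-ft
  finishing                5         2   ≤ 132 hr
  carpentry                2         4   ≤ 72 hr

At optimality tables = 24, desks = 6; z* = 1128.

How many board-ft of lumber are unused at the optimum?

lumber used = 4·24 + 3·6 = 114; slack = 132 − 114 = 18.

18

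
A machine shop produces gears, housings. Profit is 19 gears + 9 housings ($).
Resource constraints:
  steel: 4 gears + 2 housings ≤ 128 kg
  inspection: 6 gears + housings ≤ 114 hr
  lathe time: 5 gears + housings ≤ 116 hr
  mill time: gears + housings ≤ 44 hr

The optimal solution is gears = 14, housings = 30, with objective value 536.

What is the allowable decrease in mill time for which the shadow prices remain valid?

25

Binding constraints: inspection, mill time. The basis is B = [[6,1],[1,1]] with det 5.
Per unit decrease in mill time, x* moves by d = (0.2, -1.2).
The basis stays optimal until housings reaches 0; allowable decrease = 25 hr.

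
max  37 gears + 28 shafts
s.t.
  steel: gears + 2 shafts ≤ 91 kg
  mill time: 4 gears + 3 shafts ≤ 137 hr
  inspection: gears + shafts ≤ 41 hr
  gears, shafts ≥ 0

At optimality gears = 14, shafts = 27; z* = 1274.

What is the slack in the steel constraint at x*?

steel used = 1·14 + 2·27 = 68; slack = 91 − 68 = 23.

23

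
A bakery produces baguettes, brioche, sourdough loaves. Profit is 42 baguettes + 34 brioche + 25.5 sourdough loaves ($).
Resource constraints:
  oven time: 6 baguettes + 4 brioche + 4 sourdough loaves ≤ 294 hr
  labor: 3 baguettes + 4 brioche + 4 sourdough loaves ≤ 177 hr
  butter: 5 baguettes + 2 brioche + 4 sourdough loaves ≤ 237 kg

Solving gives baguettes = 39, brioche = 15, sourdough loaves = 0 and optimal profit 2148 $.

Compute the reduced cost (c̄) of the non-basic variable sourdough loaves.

Check each constraint at x*: oven time 294/294 (tight); labor 177/177 (tight); butter 225/237 (slack 12).
Slack constraints have shadow price 0 (complementary slackness).
Dual feasibility on the basic columns requires 6·y_oven time + 3·y_labor = 42, 4·y_oven time + 4·y_labor = 34.
→ y_oven time = 5.5 and y_labor = 3.
Reduced cost of sourdough loaves: c₃ − yᵀa₃ = 25.5 − (5.5·4 + 3·4) = 25.5 − 34 = -8.5.

-8.5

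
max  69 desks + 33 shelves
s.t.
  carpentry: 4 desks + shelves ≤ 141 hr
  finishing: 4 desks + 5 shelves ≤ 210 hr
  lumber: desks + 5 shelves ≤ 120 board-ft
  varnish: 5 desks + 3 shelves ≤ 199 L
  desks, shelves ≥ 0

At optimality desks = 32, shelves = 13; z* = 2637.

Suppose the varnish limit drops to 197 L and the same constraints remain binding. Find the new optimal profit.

Check each constraint at x*: carpentry 141/141 (tight); finishing 193/210 (slack 17); lumber 97/120 (slack 23); varnish 199/199 (tight).
Slack constraints have shadow price 0 (complementary slackness).
From A_Bᵀ y = c: 4·y_carpentry + 5·y_varnish = 69; 1·y_carpentry + 3·y_varnish = 33.
→ y_carpentry = 6 and y_varnish = 9.
Δz = y_varnish·Δb = 9 × (-2) = -18, so new z* = 2637 − 18 = 2619.

2619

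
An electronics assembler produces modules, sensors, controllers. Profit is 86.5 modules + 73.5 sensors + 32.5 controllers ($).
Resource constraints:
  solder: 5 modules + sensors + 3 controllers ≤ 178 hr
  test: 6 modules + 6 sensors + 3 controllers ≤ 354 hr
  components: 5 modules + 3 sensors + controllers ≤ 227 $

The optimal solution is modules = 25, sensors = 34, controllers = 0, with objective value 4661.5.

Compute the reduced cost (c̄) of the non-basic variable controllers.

At the optimum: solder uses 159 of 178 (slack = 19); test uses 354 of 354 (binding); components uses 227 of 227 (binding).
Slack constraints have shadow price 0 (complementary slackness).
The binding rows give the dual system: 6·y_test + 5·y_components = 86.5 and 6·y_test + 3·y_components = 73.5.
→ y_test = 9 and y_components = 6.5.
Reduced cost of controllers: c₃ − yᵀa₃ = 32.5 − (9·3 + 6.5·1) = 32.5 − 33.5 = -1.

-1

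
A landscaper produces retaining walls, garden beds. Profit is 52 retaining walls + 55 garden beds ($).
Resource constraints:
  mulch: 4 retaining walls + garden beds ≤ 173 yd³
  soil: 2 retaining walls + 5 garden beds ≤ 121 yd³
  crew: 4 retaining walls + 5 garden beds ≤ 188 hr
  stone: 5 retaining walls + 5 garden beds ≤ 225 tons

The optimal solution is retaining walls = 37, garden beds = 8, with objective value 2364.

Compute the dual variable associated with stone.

8

At the optimum: mulch uses 156 of 173 (slack = 17); soil uses 114 of 121 (slack = 7); crew uses 188 of 188 (binding); stone uses 225 of 225 (binding).
Since mulch, soil are not tight, their duals are 0.
The binding rows give the dual system: 4·y_crew + 5·y_stone = 52 and 5·y_crew + 5·y_stone = 55.
This yields shadow prices y_crew = 3, y_stone = 8.
Shadow price of stone = 8.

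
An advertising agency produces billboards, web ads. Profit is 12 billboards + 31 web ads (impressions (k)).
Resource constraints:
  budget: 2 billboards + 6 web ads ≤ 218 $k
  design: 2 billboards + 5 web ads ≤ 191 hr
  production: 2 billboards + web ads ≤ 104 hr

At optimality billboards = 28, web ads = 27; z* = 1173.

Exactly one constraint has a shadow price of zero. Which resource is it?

budget: 218/218 (binding)
design: 191/191 (binding)
production: 83/104 (slack 21)
By complementary slackness, a constraint with positive slack has shadow price 0 → production.

production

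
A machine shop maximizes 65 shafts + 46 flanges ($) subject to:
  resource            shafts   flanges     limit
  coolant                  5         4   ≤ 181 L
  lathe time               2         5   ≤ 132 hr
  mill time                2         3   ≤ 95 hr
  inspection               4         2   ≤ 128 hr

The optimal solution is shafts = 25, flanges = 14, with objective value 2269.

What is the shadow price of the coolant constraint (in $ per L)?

Check each constraint at x*: coolant 181/181 (tight); lathe time 120/132 (slack 12); mill time 92/95 (slack 3); inspection 128/128 (tight).
By complementary slackness, y = 0 for the non-binding constraints.
Dual feasibility on the basic columns requires 5·y_coolant + 4·y_inspection = 65, 4·y_coolant + 2·y_inspection = 46.
→ y_coolant = 9 and y_inspection = 5.
Shadow price of coolant = 9.

9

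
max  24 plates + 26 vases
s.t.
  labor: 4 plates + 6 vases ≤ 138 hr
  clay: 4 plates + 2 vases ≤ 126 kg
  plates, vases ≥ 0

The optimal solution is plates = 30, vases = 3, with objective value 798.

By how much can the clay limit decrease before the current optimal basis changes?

Binding constraints: labor, clay. The basis is B = [[4,6],[4,2]] with det -16.
Per unit decrease in clay, x* moves by d = (-0.375, 0.25).
The basis stays optimal until plates reaches 0; allowable decrease = 80 kg.

80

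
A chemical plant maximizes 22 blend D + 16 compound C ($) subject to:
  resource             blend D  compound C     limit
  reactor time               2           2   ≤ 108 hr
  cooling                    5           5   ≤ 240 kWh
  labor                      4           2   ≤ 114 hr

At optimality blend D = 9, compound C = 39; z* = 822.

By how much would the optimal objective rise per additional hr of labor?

At the optimum: reactor time uses 96 of 108 (slack = 12); cooling uses 240 of 240 (binding); labor uses 114 of 114 (binding).
Since reactor time is not tight, its dual is 0.
Dual feasibility on the basic columns requires 5·y_cooling + 4·y_labor = 22, 5·y_cooling + 2·y_labor = 16.
This yields shadow prices y_cooling = 2, y_labor = 3.
Shadow price of labor = 3.

3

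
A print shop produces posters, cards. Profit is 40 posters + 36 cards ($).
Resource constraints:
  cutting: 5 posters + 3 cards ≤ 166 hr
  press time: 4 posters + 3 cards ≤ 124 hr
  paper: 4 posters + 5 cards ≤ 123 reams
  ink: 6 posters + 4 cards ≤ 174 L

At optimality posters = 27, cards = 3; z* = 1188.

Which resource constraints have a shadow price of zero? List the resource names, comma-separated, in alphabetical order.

cutting: 144/166 (slack 22)
press time: 117/124 (slack 7)
paper: 123/123 (binding)
ink: 174/174 (binding)
By complementary slackness, a constraint with positive slack has shadow price 0 → cutting, press time.

cutting, press time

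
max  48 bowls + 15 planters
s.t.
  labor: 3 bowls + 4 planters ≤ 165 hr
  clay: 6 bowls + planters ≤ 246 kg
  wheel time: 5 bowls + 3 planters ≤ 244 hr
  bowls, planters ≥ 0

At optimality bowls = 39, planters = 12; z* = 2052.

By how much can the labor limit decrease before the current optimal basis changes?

42

Binding constraints: labor, clay. The basis is B = [[3,4],[6,1]] with det -21.
Per unit decrease in labor, x* moves by d = (0.0476, -0.2857).
The basis stays optimal until planters reaches 0; allowable decrease = 42 hr.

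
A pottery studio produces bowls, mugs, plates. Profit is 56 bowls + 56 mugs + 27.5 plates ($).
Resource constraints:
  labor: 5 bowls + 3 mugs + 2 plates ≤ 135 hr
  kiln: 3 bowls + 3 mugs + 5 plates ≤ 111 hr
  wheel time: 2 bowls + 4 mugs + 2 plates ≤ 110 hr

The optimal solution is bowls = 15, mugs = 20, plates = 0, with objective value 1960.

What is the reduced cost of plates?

-4.5

At the optimum: labor uses 135 of 135 (binding); kiln uses 105 of 111 (slack = 6); wheel time uses 110 of 110 (binding).
Since kiln is not tight, its dual is 0.
Dual feasibility on the basic columns requires 5·y_labor + 2·y_wheel time = 56, 3·y_labor + 4·y_wheel time = 56.
Solving: y_labor = 8, y_wheel time = 8.
Reduced cost of plates: c₃ − yᵀa₃ = 27.5 − (8·2 + 8·2) = 27.5 − 32 = -4.5.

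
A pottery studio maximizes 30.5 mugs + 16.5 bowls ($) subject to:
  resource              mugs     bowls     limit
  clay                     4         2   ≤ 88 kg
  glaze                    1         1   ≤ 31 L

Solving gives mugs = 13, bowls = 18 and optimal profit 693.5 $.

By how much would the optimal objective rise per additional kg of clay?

Both clay and glaze are binding at x*.
From A_Bᵀ y = c: 4·y_clay + 1·y_glaze = 30.5; 2·y_clay + 1·y_glaze = 16.5.
Solving: y_clay = 7, y_glaze = 2.5.
Shadow price of clay = 7.

7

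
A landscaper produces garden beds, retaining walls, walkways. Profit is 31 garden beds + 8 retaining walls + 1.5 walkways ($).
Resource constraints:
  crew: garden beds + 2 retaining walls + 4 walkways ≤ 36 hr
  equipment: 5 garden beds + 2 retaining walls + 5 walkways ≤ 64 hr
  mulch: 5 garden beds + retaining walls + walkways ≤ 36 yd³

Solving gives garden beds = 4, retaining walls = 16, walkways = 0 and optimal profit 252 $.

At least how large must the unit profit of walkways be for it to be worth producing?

Check each constraint at x*: crew 36/36 (tight); equipment 52/64 (slack 12); mulch 36/36 (tight).
Since equipment is not tight, its dual is 0.
Dual feasibility on the basic columns requires 1·y_crew + 5·y_mulch = 31, 2·y_crew + 1·y_mulch = 8.
Solving: y_crew = 1, y_mulch = 6.
walkways enters the basis when its profit ≥ yᵀa₃ = 1·4 + 6·1 = 10.

10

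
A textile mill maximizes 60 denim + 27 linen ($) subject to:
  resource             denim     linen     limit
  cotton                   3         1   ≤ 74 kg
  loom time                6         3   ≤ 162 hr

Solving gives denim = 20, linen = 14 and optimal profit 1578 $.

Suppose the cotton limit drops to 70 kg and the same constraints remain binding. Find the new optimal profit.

At the optimum: cotton uses 74 of 74 (binding); loom time uses 162 of 162 (binding).
From A_Bᵀ y = c: 3·y_cotton + 6·y_loom time = 60; 1·y_cotton + 3·y_loom time = 27.
→ y_cotton = 6 and y_loom time = 7.
Δz = y_cotton·Δb = 6 × (-4) = -24, so new z* = 1578 − 24 = 1554.

1554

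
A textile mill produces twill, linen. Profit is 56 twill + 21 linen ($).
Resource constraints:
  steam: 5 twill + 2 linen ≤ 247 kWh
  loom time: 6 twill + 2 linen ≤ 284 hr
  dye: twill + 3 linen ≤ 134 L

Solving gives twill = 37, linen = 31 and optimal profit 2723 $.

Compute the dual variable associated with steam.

Binding: steam and loom time. Non-binding: dye (4 unused).
Since dye is not tight, its dual is 0.
The binding rows give the dual system: 5·y_steam + 6·y_loom time = 56 and 2·y_steam + 2·y_loom time = 21.
→ y_steam = 7 and y_loom time = 3.5.
Shadow price of steam = 7.

7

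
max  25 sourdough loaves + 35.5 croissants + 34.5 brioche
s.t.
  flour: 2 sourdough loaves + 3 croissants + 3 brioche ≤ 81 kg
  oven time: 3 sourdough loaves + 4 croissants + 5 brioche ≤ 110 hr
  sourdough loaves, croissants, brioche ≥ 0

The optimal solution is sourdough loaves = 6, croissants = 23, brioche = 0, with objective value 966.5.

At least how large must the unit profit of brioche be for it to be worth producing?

39.5

Both flour and oven time are binding at x*.
Dual feasibility on the basic columns requires 2·y_flour + 3·y_oven time = 25, 3·y_flour + 4·y_oven time = 35.5.
→ y_flour = 6.5 and y_oven time = 4.
brioche enters the basis when its profit ≥ yᵀa₃ = 6.5·3 + 4·5 = 39.5.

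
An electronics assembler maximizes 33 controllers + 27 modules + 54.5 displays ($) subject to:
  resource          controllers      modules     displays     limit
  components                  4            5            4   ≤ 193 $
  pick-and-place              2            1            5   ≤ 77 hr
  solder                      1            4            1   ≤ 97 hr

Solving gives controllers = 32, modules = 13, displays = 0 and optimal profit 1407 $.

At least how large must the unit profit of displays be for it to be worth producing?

At the optimum: components uses 193 of 193 (binding); pick-and-place uses 77 of 77 (binding); solder uses 84 of 97 (slack = 13).
By complementary slackness, y = 0 for the non-binding constraint.
From A_Bᵀ y = c: 4·y_components + 2·y_pick-and-place = 33; 5·y_components + 1·y_pick-and-place = 27.
This yields shadow prices y_components = 3.5, y_pick-and-place = 9.5.
displays enters the basis when its profit ≥ yᵀa₃ = 3.5·4 + 9.5·5 = 61.5.

61.5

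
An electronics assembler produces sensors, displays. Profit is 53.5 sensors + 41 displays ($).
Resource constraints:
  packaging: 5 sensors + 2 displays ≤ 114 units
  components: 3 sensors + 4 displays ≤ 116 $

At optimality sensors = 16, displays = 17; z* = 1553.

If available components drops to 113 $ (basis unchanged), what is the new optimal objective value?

1532

Check each constraint at x*: packaging 114/114 (tight); components 116/116 (tight).
The binding rows give the dual system: 5·y_packaging + 3·y_components = 53.5 and 2·y_packaging + 4·y_components = 41.
Solving: y_packaging = 6.5, y_components = 7.
Δz = y_components·Δb = 7 × (-3) = -21, so new z* = 1553 − 21 = 1532.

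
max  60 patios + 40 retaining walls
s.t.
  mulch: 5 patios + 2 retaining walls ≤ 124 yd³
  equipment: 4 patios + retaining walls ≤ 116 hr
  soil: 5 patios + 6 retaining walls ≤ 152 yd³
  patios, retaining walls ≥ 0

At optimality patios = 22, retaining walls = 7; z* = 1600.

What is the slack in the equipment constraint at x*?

21

equipment used = 4·22 + 1·7 = 95; slack = 116 − 95 = 21.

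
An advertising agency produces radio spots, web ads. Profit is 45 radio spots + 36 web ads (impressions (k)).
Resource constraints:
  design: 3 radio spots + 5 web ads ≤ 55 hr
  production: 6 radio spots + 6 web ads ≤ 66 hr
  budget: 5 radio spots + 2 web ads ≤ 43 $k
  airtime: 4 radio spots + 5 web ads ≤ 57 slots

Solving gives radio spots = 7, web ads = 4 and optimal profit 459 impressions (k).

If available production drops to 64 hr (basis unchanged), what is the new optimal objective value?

Binding: production and budget. Non-binding: design (14 unused), airtime (9 unused).
Slack constraints have shadow price 0 (complementary slackness).
The binding rows give the dual system: 6·y_production + 5·y_budget = 45 and 6·y_production + 2·y_budget = 36.
This yields shadow prices y_production = 5, y_budget = 3.
Δz = y_production·Δb = 5 × (-2) = -10, so new z* = 459 − 10 = 449.

449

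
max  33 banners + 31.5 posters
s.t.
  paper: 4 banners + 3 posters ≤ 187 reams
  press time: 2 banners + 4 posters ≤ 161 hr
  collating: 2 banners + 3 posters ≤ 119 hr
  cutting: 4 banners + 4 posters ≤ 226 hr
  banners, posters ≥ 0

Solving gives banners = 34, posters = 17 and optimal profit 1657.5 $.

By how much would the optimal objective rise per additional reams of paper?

Binding: paper and collating. Non-binding: press time (25 unused), cutting (22 unused).
Slack constraints have shadow price 0 (complementary slackness).
Dual feasibility on the basic columns requires 4·y_paper + 2·y_collating = 33, 3·y_paper + 3·y_collating = 31.5.
Solving: y_paper = 6, y_collating = 4.5.
Shadow price of paper = 6.

6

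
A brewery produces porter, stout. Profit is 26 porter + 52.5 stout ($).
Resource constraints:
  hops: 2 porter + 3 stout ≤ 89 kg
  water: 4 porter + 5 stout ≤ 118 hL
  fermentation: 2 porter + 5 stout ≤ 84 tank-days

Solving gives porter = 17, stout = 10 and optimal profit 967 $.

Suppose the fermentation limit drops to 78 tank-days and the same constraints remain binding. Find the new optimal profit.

Check each constraint at x*: hops 64/89 (slack 25); water 118/118 (tight); fermentation 84/84 (tight).
Slack constraints have shadow price 0 (complementary slackness).
Dual feasibility on the basic columns requires 4·y_water + 2·y_fermentation = 26, 5·y_water + 5·y_fermentation = 52.5.
Solving: y_water = 2.5, y_fermentation = 8.
Δz = y_fermentation·Δb = 8 × (-6) = -48, so new z* = 967 − 48 = 919.

919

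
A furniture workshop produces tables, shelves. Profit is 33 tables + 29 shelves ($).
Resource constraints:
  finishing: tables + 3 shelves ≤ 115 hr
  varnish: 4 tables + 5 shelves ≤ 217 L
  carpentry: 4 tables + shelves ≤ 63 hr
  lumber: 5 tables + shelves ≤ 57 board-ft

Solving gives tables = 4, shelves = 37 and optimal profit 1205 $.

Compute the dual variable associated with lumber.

Binding: finishing and lumber. Non-binding: varnish (16 unused), carpentry (10 unused).
Slack constraints have shadow price 0 (complementary slackness).
From A_Bᵀ y = c: 1·y_finishing + 5·y_lumber = 33; 3·y_finishing + 1·y_lumber = 29.
→ y_finishing = 8 and y_lumber = 5.
Shadow price of lumber = 5.

5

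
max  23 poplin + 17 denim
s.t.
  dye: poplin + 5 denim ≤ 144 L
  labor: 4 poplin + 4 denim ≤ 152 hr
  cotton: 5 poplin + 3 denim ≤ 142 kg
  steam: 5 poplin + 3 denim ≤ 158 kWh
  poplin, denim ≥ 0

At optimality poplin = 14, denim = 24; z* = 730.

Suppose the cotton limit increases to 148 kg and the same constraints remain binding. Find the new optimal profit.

Binding: labor and cotton. Non-binding: dye (10 unused), steam (16 unused).
Since dye, steam are not tight, their duals are 0.
From A_Bᵀ y = c: 4·y_labor + 5·y_cotton = 23; 4·y_labor + 3·y_cotton = 17.
This yields shadow prices y_labor = 2, y_cotton = 3.
Δz = y_cotton·Δb = 3 × (6) = 18, so new z* = 730 + 18 = 748.

748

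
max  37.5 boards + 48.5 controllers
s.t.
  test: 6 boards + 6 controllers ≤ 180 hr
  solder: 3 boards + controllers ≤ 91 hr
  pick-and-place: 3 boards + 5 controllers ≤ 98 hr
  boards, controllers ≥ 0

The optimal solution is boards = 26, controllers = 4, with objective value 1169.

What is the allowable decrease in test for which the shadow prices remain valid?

Binding constraints: test, pick-and-place. The basis is B = [[6,6],[3,5]] with det 12.
Per unit decrease in test, x* moves by d = (-0.4167, 0.25).
The basis stays optimal until boards reaches 0; allowable decrease = 62.4 hr.

62.4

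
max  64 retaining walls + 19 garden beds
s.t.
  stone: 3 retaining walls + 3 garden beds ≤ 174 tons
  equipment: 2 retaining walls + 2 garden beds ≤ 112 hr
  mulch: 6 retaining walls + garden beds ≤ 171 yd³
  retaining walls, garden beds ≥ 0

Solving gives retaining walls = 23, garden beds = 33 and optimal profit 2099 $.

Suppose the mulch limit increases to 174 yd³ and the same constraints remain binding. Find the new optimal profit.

2126

At the optimum: stone uses 168 of 174 (slack = 6); equipment uses 112 of 112 (binding); mulch uses 171 of 171 (binding).
Slack constraints have shadow price 0 (complementary slackness).
From A_Bᵀ y = c: 2·y_equipment + 6·y_mulch = 64; 2·y_equipment + 1·y_mulch = 19.
This yields shadow prices y_equipment = 5, y_mulch = 9.
Δz = y_mulch·Δb = 9 × (3) = 27, so new z* = 2099 + 27 = 2126.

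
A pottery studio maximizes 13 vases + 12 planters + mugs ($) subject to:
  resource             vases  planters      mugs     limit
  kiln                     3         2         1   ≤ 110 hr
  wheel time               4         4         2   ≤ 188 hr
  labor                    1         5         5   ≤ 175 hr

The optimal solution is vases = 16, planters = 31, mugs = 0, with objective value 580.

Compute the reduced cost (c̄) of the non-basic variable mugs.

Binding: kiln and wheel time. Non-binding: labor (4 unused).
By complementary slackness, y = 0 for the non-binding constraint.
Dual feasibility on the basic columns requires 3·y_kiln + 4·y_wheel time = 13, 2·y_kiln + 4·y_wheel time = 12.
This yields shadow prices y_kiln = 1, y_wheel time = 2.5.
Reduced cost of mugs: c₃ − yᵀa₃ = 1 − (1·1 + 2.5·2) = 1 − 6 = -5.

-5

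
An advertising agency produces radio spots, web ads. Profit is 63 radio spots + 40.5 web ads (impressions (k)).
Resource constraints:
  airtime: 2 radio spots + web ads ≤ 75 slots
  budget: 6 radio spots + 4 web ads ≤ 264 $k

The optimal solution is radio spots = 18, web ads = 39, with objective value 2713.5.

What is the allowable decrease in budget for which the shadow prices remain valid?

Binding constraints: airtime, budget. The basis is B = [[2,1],[6,4]] with det 2.
Per unit decrease in budget, x* moves by d = (0.5, -1).
The basis stays optimal until web ads reaches 0; allowable decrease = 39 $k.

39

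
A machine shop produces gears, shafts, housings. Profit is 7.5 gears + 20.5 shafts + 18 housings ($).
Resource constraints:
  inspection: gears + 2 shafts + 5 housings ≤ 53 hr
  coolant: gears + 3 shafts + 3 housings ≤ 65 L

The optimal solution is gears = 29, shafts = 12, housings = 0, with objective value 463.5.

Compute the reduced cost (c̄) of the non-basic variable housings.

-8.5

Check each constraint at x*: inspection 53/53 (tight); coolant 65/65 (tight).
Dual feasibility on the basic columns requires 1·y_inspection + 1·y_coolant = 7.5, 2·y_inspection + 3·y_coolant = 20.5.
→ y_inspection = 2 and y_coolant = 5.5.
Reduced cost of housings: c₃ − yᵀa₃ = 18 − (2·5 + 5.5·3) = 18 − 26.5 = -8.5.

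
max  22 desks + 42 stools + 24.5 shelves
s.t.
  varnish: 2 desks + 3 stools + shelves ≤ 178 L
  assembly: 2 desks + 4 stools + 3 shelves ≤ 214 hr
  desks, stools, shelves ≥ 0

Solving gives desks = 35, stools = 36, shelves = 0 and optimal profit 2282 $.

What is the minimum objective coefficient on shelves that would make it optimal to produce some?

Check each constraint at x*: varnish 178/178 (tight); assembly 214/214 (tight).
From A_Bᵀ y = c: 2·y_varnish + 2·y_assembly = 22; 3·y_varnish + 4·y_assembly = 42.
→ y_varnish = 2 and y_assembly = 9.
shelves enters the basis when its profit ≥ yᵀa₃ = 2·1 + 9·3 = 29.

29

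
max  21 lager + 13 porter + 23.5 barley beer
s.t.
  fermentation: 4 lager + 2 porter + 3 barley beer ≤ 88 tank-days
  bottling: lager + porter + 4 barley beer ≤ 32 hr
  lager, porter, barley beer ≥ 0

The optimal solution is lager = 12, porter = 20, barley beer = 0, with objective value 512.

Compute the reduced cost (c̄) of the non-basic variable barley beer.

-8.5

At the optimum: fermentation uses 88 of 88 (binding); bottling uses 32 of 32 (binding).
Dual feasibility on the basic columns requires 4·y_fermentation + 1·y_bottling = 21, 2·y_fermentation + 1·y_bottling = 13.
This yields shadow prices y_fermentation = 4, y_bottling = 5.
Reduced cost of barley beer: c₃ − yᵀa₃ = 23.5 − (4·3 + 5·4) = 23.5 − 32 = -8.5.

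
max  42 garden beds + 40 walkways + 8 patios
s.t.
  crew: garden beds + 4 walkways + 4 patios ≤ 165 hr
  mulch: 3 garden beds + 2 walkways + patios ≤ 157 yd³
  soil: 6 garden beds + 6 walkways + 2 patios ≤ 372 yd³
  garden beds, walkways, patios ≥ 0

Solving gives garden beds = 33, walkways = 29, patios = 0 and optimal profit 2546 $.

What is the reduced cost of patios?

Binding: mulch and soil. Non-binding: crew (16 unused).
Slack constraints have shadow price 0 (complementary slackness).
From A_Bᵀ y = c: 3·y_mulch + 6·y_soil = 42; 2·y_mulch + 6·y_soil = 40.
→ y_mulch = 2 and y_soil = 6.
Reduced cost of patios: c₃ − yᵀa₃ = 8 − (2·1 + 6·2) = 8 − 14 = -6.

-6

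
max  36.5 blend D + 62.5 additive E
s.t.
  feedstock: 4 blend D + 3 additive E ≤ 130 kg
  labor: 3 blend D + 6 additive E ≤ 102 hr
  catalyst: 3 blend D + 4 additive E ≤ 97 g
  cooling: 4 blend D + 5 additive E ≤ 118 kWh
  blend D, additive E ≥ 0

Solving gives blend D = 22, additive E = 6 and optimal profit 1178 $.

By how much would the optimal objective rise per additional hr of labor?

7.5

Check each constraint at x*: feedstock 106/130 (slack 24); labor 102/102 (tight); catalyst 90/97 (slack 7); cooling 118/118 (tight).
Since feedstock, catalyst are not tight, their duals are 0.
The binding rows give the dual system: 3·y_labor + 4·y_cooling = 36.5 and 6·y_labor + 5·y_cooling = 62.5.
This yields shadow prices y_labor = 7.5, y_cooling = 3.5.
Shadow price of labor = 7.5.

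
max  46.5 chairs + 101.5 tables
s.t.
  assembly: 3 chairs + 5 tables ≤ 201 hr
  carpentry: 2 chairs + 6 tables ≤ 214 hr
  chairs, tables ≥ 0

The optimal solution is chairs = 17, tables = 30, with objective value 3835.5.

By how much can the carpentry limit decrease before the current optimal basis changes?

Binding constraints: assembly, carpentry. The basis is B = [[3,5],[2,6]] with det 8.
Per unit decrease in carpentry, x* moves by d = (0.625, -0.375).
The basis stays optimal until tables reaches 0; allowable decrease = 80 hr.

80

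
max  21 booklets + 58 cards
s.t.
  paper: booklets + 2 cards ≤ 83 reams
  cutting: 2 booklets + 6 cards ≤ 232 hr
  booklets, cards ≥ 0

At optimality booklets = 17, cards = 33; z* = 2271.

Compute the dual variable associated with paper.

5

At the optimum: paper uses 83 of 83 (binding); cutting uses 232 of 232 (binding).
Dual feasibility on the basic columns requires 1·y_paper + 2·y_cutting = 21, 2·y_paper + 6·y_cutting = 58.
→ y_paper = 5 and y_cutting = 8.
Shadow price of paper = 5.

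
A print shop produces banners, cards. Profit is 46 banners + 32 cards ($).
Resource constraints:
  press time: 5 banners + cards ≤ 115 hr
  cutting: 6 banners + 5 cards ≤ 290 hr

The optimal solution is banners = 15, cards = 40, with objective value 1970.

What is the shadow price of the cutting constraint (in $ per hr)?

Check each constraint at x*: press time 115/115 (tight); cutting 290/290 (tight).
Dual feasibility on the basic columns requires 5·y_press time + 6·y_cutting = 46, 1·y_press time + 5·y_cutting = 32.
Solving: y_press time = 2, y_cutting = 6.
Shadow price of cutting = 6.

6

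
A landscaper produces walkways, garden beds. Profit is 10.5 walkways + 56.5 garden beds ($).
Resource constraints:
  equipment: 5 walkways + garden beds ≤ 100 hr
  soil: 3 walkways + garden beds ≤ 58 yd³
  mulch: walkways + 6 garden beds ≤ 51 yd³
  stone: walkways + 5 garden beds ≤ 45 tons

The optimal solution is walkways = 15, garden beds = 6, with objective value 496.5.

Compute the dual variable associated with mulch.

Binding: mulch and stone. Non-binding: equipment (19 unused), soil (7 unused).
By complementary slackness, y = 0 for the non-binding constraints.
The binding rows give the dual system: 1·y_mulch + 1·y_stone = 10.5 and 6·y_mulch + 5·y_stone = 56.5.
Solving: y_mulch = 4, y_stone = 6.5.
Shadow price of mulch = 4.

4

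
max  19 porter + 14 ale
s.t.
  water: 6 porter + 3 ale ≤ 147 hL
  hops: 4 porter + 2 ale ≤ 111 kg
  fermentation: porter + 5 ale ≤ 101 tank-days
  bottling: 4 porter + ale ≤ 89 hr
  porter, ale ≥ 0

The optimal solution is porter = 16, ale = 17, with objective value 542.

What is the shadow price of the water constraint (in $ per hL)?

3

At the optimum: water uses 147 of 147 (binding); hops uses 98 of 111 (slack = 13); fermentation uses 101 of 101 (binding); bottling uses 81 of 89 (slack = 8).
By complementary slackness, y = 0 for the non-binding constraints.
The binding rows give the dual system: 6·y_water + 1·y_fermentation = 19 and 3·y_water + 5·y_fermentation = 14.
Solving: y_water = 3, y_fermentation = 1.
Shadow price of water = 3.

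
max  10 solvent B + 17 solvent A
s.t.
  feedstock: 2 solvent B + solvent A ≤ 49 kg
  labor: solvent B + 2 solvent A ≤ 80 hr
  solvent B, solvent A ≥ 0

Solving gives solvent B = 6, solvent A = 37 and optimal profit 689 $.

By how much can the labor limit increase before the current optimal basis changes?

18

Binding constraints: feedstock, labor. The basis is B = [[2,1],[1,2]] with det 3.
Per unit increase in labor, x* moves by d = (-0.3333, 0.6667).
The basis stays optimal until solvent B reaches 0; allowable increase = 18 hr.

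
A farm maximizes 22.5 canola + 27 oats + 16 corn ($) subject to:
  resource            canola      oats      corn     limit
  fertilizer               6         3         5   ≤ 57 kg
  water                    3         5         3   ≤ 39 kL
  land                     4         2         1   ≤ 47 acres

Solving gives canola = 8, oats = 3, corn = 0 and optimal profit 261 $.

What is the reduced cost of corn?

-5

At the optimum: fertilizer uses 57 of 57 (binding); water uses 39 of 39 (binding); land uses 38 of 47 (slack = 9).
Slack constraints have shadow price 0 (complementary slackness).
The binding rows give the dual system: 6·y_fertilizer + 3·y_water = 22.5 and 3·y_fertilizer + 5·y_water = 27.
→ y_fertilizer = 1.5 and y_water = 4.5.
Reduced cost of corn: c₃ − yᵀa₃ = 16 − (1.5·5 + 4.5·3) = 16 − 21 = -5.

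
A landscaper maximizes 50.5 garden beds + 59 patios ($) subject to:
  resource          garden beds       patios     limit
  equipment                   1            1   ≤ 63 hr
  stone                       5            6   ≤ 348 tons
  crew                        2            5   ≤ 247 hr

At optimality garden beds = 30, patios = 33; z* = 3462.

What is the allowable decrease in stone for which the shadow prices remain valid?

33

Binding constraints: equipment, stone. The basis is B = [[1,1],[5,6]] with det 1.
Per unit decrease in stone, x* moves by d = (1, -1).
The basis stays optimal until patios reaches 0; allowable decrease = 33 tons.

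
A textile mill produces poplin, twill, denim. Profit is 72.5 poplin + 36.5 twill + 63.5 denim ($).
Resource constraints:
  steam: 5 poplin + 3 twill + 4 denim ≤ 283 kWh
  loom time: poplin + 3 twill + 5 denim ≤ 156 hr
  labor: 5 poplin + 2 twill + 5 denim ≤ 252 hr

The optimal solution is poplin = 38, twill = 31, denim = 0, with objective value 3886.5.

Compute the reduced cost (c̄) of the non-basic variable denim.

-1.5

Binding: steam and labor. Non-binding: loom time (25 unused).
Since loom time is not tight, its dual is 0.
The binding rows give the dual system: 5·y_steam + 5·y_labor = 72.5 and 3·y_steam + 2·y_labor = 36.5.
This yields shadow prices y_steam = 7.5, y_labor = 7.
Reduced cost of denim: c₃ − yᵀa₃ = 63.5 − (7.5·4 + 7·5) = 63.5 − 65 = -1.5.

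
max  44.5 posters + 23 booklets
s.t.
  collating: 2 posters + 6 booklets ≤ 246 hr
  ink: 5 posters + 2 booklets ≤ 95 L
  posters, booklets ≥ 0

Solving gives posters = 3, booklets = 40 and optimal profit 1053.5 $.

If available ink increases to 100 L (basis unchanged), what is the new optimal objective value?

1096

Both collating and ink are binding at x*.
From A_Bᵀ y = c: 2·y_collating + 5·y_ink = 44.5; 6·y_collating + 2·y_ink = 23.
Solving: y_collating = 1, y_ink = 8.5.
Δz = y_ink·Δb = 8.5 × (5) = 42.5, so new z* = 1053.5 + 42.5 = 1096.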